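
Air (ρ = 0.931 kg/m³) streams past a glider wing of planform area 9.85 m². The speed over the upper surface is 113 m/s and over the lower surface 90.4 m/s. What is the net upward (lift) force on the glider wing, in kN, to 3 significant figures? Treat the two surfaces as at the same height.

The faster flow above has the lower pressure; Bernoulli (same height) gives ΔP = ½ρ(v_up² − v_low²).
ΔP = ½·0.931·(113² − 90.4²) = 2140 Pa.
Lift = ΔP · A = 2140 × 9.85 = 21100 N.

F ≈ 21.1 kN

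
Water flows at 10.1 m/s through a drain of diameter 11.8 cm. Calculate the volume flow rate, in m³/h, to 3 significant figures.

Q = A·v = 0.0109 m² × 10.1 m/s = 0.110 m³/s.
Converting: 0.110 m³/s × 3600 = 398 m³/h.

Q ≈ 398 m³/h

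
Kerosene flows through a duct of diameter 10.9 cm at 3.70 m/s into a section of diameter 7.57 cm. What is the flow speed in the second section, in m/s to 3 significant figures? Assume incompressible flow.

Mass conservation (A₁v₁ = A₂v₂) gives v₂ = 3.70 × 93.3/45.0 = 7.67 m/s.

v₂ ≈ 7.67 m/s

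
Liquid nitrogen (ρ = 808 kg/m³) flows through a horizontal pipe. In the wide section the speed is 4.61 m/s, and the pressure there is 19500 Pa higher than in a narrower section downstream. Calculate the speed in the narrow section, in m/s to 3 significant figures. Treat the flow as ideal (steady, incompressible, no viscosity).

v₂ ≈ 8.34 m/s

Horizontal Bernoulli: P₁ + ½ρv₁² = P₂ + ½ρv₂², so v₂² = v₁² + 2(P₁ − P₂)/ρ.
v₂ = √(4.61² + 2·19500/808) = √(21.3 + 48.3) = 8.34 m/s.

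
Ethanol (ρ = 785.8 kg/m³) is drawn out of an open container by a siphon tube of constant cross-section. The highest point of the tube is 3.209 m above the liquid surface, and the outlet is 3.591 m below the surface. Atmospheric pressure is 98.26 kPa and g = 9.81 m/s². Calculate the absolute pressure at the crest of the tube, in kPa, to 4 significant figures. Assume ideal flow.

45.84 kPa

From the surface to the outlet (both open to atmosphere, surface at rest): v = √(2g·h_out) = √(2·9.81·3.591) = 8.394 m/s.
Continuity keeps v the same throughout the tube; from surface to crest, P_atm + 0 = P_top + ½ρv² + ρg·h_top.
P_top = 98260 − ½·785.8·8.394² − 785.8·9.81·3.209 = 45840 Pa.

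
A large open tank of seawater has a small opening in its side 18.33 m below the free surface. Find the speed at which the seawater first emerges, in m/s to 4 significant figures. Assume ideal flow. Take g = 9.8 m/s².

v = 18.95 m/s

Bernoulli from surface to hole (P equal, v_surface ≈ 0): v = √(2gh) = √(2×9.8×18.33) = 18.95 m/s.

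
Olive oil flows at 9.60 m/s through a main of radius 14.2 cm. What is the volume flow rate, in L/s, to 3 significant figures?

Q = A·v = 0.0633 m² × 9.60 m/s = 0.608 m³/s.
Converting: 0.608 m³/s × 1000 = 608 L/s.

Q ≈ 608 L/s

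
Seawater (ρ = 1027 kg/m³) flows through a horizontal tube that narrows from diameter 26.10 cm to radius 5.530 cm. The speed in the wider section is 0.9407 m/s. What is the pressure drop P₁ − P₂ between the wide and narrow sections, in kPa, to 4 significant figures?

ΔP ≈ 13.64 kPa

The volume flow rate is constant, so v₂ = (A₁/A₂)v₁ = (535.0/96.07)·0.9407 = 5.239 m/s.
Bernoulli (h₁ = h₂): P₁ − P₂ = ½ρ(v₂² − v₁²).
P₁ − P₂ = ½·1027·(5.239² − 0.9407²) = ½·1027·26.56 = 13640 Pa.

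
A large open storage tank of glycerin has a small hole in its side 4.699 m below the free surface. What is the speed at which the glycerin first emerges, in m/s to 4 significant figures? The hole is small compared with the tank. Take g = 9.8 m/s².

9.597 m/s

Bernoulli from surface to hole (P equal, v_surface ≈ 0): v = √(2gh) = √(2×9.8×4.699) = 9.597 m/s.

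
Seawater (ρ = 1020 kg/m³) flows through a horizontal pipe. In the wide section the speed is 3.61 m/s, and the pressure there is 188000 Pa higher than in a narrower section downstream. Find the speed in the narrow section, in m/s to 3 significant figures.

With h₁ = h₂, rearranging Bernoulli gives v₂ = √(v₁² + 2ΔP/ρ).
v₂ = √(3.61² + 2·188000/1020) = √(13.0 + 369) = 19.5 m/s.

v₂ ≈ 19.5 m/s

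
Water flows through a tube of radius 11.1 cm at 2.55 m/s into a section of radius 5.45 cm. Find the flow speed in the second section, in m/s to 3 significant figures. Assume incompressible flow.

10.6 m/s

Mass conservation (A₁v₁ = A₂v₂) gives v₂ = 2.55 × 387/93.3 = 10.6 m/s.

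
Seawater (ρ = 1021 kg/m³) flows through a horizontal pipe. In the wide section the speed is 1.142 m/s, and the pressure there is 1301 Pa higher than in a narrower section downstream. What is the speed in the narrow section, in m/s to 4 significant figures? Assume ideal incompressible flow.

Along the level pipe P + ½ρv² is conserved, hence v₂² = v₁² + 2(P₁ − P₂)/ρ.
v₂ = √(1.142² + 2·1301/1021) = √(1.304 + 2.548) = 1.963 m/s.

v₂ ≈ 1.963 m/s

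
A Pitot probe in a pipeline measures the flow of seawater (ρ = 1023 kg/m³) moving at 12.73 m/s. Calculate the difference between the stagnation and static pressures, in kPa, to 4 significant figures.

Bernoulli between the free stream and the stagnation point: ½ρv² = P_stag − P_static.
ΔP = ½·1023·12.73² = 82890 Pa.

82.89 kPa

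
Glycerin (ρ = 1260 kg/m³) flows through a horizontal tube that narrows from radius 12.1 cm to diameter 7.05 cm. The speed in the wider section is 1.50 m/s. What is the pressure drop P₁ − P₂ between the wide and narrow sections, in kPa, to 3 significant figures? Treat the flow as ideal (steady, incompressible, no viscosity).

By continuity, v₂ = v₁·A₁/A₂ = 1.50·(460/39.0) = 17.7 m/s.
The pipe is horizontal, so Bernoulli reduces to P₁ + ½ρv₁² = P₂ + ½ρv₂².
P₁ − P₂ = ½·1260·(17.7² − 1.50²) = ½·1260·310 = 195000 Pa.

ΔP ≈ 195 kPa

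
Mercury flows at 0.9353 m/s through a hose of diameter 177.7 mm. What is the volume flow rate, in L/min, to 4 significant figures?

1392 L/min

Q = A·v = 0.02480 m² × 0.9353 m/s = 0.02320 m³/s.
Converting: 0.02320 m³/s × 60000 = 1392 L/min.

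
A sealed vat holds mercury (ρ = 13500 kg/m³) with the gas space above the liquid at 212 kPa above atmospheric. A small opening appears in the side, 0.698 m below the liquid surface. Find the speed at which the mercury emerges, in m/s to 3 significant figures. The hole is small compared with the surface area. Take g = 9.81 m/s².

v = 6.72 m/s

Take point 1 at the surface (v₁ ≈ 0) and point 2 at the hole (at atmospheric pressure). Bernoulli: P₁ + ρg h = P_atm + ½ρv₂².
With P₁ − P_atm = 212000 Pa, v₂ = √(2gh + 2ΔP/ρ) = √(2·9.81·0.698 + 2·212000/13500) = 6.72 m/s.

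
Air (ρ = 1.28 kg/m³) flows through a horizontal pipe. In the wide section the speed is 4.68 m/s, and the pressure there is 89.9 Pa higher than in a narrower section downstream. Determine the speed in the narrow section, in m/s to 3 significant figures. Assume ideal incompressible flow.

With h₁ = h₂, rearranging Bernoulli gives v₂ = √(v₁² + 2ΔP/ρ).
v₂ = √(4.68² + 2·89.9/1.28) = √(21.9 + 140) = 12.7 m/s.

v₂ = 12.7 m/s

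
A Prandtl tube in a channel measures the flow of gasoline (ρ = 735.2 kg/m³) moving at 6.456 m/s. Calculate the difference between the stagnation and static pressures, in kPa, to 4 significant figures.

15.32 kPa

At the stagnation point the flow is brought to rest, so Bernoulli gives P_stag − P_static = ½ρv².
ΔP = ½·735.2·6.456² = 15320 Pa.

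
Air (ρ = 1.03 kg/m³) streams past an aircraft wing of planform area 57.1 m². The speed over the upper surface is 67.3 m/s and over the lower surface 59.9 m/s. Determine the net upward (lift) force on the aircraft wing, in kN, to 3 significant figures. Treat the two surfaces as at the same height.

The faster flow above has the lower pressure; Bernoulli (same height) gives ΔP = ½ρ(v_up² − v_low²).
ΔP = ½·1.03·(67.3² − 59.9²) = 485 Pa.
Lift = ΔP · A = 485 × 57.1 = 27700 N.

F ≈ 27.7 kN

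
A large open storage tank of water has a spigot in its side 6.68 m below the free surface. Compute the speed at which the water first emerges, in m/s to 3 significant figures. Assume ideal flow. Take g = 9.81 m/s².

With the surface at rest and both surface and jet at atmospheric pressure, Bernoulli gives ρg h = ½ρv², so v = √(2gh) = √(2·9.81·6.68) = 11.4 m/s.

v ≈ 11.4 m/s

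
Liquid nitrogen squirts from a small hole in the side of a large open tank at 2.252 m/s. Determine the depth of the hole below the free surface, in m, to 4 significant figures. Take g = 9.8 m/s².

Torricelli: v = √(2gh), so h = v²/(2g).
h = 2.252²/(2·9.8) = 5.072/19.60 = 0.2588 m.

h = 0.2588 m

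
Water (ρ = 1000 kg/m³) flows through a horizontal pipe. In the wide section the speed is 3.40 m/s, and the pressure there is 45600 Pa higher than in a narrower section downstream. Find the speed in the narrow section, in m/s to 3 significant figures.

With h₁ = h₂, rearranging Bernoulli gives v₂ = √(v₁² + 2ΔP/ρ).
v₂ = √(3.40² + 2·45600/1000) = √(11.6 + 91.2) = 10.1 m/s.

v₂ ≈ 10.1 m/s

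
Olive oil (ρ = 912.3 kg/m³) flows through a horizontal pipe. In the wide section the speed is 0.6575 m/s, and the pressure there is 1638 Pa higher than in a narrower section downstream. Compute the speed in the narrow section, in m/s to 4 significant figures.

With h₁ = h₂, rearranging Bernoulli gives v₂ = √(v₁² + 2ΔP/ρ).
v₂ = √(0.6575² + 2·1638/912.3) = √(0.4323 + 3.591) = 2.006 m/s.

v₂ ≈ 2.006 m/s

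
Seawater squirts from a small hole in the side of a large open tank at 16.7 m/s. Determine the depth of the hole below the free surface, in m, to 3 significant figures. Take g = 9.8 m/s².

h ≈ 14.2 m

Torricelli: v = √(2gh), so h = v²/(2g).
h = 16.7²/(2·9.8) = 279/19.60 = 14.2 m.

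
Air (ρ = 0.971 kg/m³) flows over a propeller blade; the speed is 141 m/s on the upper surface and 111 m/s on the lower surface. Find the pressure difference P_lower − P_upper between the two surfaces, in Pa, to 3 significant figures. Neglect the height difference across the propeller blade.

Bernoulli (same height): P_lower − P_upper = ½ρ(v_upper² − v_lower²).
ΔP = ½·0.971·(141² − 111²) = 3670 Pa.

ΔP ≈ 3670 Pa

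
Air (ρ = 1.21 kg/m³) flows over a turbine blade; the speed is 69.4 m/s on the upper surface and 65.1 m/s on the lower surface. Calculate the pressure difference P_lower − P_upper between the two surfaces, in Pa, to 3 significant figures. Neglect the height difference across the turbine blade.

Bernoulli (same height): P_lower − P_upper = ½ρ(v_upper² − v_lower²).
ΔP = ½·1.21·(69.4² − 65.1²) = 350 Pa.

ΔP ≈ 350 Pa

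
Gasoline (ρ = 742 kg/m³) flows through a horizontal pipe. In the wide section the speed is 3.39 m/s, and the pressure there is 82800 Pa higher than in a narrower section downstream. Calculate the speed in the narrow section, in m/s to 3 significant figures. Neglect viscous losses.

Along the level pipe P + ½ρv² is conserved, hence v₂² = v₁² + 2(P₁ − P₂)/ρ.
v₂ = √(3.39² + 2·82800/742) = √(11.5 + 223) = 15.3 m/s.

v₂ = 15.3 m/s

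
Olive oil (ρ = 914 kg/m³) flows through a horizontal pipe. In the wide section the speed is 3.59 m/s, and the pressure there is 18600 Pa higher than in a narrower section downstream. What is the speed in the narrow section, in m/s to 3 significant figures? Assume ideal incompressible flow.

With h₁ = h₂, rearranging Bernoulli gives v₂ = √(v₁² + 2ΔP/ρ).
v₂ = √(3.59² + 2·18600/914) = √(12.9 + 40.7) = 7.32 m/s.

7.32 m/s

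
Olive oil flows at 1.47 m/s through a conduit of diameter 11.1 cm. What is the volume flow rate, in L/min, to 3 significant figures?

Q = 854 L/min

Q = A·v = 0.00968 m² × 1.47 m/s = 0.0142 m³/s.
Converting: 0.0142 m³/s × 60000 = 854 L/min.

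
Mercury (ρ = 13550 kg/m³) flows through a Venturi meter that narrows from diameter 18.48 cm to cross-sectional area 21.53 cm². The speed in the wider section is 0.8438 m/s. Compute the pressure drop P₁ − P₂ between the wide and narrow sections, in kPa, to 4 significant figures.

Continuity gives A₁v₁ = A₂v₂, so v₂ = (268.2 cm²)/(21.53 cm²) × 0.8438 m/s = 10.51 m/s.
The pipe is horizontal, so Bernoulli reduces to P₁ + ½ρv₁² = P₂ + ½ρv₂².
P₁ − P₂ = ½·13550·(10.51² − 0.8438²) = ½·13550·109.8 = 743800 Pa.

ΔP ≈ 743.8 kPa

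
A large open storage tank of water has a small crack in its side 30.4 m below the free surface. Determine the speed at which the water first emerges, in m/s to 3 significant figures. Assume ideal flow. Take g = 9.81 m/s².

v ≈ 24.4 m/s

Torricelli's result v = √(2gh) gives v = √(2·9.81·30.4) = 24.4 m/s.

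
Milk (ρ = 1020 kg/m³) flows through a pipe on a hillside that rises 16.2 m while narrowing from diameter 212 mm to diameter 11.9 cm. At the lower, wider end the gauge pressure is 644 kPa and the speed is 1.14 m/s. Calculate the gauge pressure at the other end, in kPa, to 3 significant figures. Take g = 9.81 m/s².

The volume flow rate is constant, so v₂ = (A₁/A₂)v₁ = (353/111)·1.14 = 3.62 m/s.
Bernoulli: P₁ + ½ρv₁² + ρg h₁ = P₂ + ½ρv₂² + ρg h₂, so P₂ = P₁ + ½ρ(v₁² − v₂²) − ρg(h₂ − h₁).
P₂ = 644000 + ½·1020·(1.14² − 3.62²) − 1020·9.81·(+16.2) = 644000 + (-6010) − (162000) = 476000 Pa.

P₂ ≈ 476 kPa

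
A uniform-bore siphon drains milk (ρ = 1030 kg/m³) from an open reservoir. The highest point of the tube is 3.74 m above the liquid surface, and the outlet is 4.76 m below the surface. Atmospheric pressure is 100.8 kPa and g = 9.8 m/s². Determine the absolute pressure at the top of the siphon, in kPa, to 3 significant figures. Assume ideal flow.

P_top = 15.0 kPa

The outlet speed comes from Torricelli: v = √(2g·4.76) = 9.66 m/s.
With constant cross-section the crest speed equals v; applying Bernoulli from the surface up to the crest, P_top = P_atm − ½ρv² − ρg·h_top.
P_top = 100800 − ½·1030·9.66² − 1030·9.8·3.74 = 15000 Pa.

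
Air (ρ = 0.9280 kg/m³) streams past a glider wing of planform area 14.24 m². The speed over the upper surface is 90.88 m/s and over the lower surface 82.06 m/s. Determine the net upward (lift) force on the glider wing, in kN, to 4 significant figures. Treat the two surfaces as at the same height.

F ≈ 10.08 kN

From P + ½ρv² = const at equal height, P_low − P_up = ½ρ(v_up² − v_low²).
ΔP = ½·0.9280·(90.88² − 82.06²) = 707.8 Pa.
Lift = ΔP · A = 707.8 × 14.24 = 10080 N.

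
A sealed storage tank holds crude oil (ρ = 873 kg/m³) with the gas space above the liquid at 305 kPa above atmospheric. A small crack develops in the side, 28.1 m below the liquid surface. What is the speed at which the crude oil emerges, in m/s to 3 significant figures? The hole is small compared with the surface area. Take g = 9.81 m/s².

Take point 1 at the surface (v₁ ≈ 0) and point 2 at the hole (at atmospheric pressure). Bernoulli: P₁ + ρg h = P_atm + ½ρv₂².
With P₁ − P_atm = 305000 Pa, v₂ = √(2gh + 2ΔP/ρ) = √(2·9.81·28.1 + 2·305000/873) = 35.4 m/s.

v = 35.4 m/s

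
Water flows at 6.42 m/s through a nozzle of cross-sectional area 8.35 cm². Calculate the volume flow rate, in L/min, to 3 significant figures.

Q = A·v = 0.000835 m² × 6.42 m/s = 0.00536 m³/s.
Converting: 0.00536 m³/s × 60000 = 322 L/min.

Q = 322 L/min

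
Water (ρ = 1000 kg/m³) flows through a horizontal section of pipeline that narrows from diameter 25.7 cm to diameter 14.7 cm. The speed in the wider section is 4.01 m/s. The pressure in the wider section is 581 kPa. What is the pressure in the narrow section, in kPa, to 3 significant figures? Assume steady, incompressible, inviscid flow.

The volume flow rate is constant, so v₂ = (A₁/A₂)v₁ = (519/170)·4.01 = 12.3 m/s.
Bernoulli (h₁ = h₂): P₁ − P₂ = ½ρ(v₂² − v₁²).
P₂ = P₁ − ½ρ(v₂² − v₁²) = 581000 − ½·1000·(12.3² − 4.01²) = 581000 − 67100 = 514000 Pa.

514 kPa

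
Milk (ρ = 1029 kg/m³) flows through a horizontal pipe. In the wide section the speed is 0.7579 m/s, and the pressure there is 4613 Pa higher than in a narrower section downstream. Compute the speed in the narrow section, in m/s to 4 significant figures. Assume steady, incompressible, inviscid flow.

v₂ = 3.089 m/s

Along the level pipe P + ½ρv² is conserved, hence v₂² = v₁² + 2(P₁ − P₂)/ρ.
v₂ = √(0.7579² + 2·4613/1029) = √(0.5744 + 8.966) = 3.089 m/s.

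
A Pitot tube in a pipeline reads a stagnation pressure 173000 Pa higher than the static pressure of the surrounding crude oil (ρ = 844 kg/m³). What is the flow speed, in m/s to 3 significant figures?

Bernoulli between the free stream and the stagnation point: ½ρv² = P_stag − P_static.
v = √(2ΔP/ρ) = √(2·173000/844) = 20.2 m/s.

20.2 m/s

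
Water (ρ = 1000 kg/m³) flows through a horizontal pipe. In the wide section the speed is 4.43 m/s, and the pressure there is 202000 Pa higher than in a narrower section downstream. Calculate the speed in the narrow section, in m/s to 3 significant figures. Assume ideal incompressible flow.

With h₁ = h₂, rearranging Bernoulli gives v₂ = √(v₁² + 2ΔP/ρ).
v₂ = √(4.43² + 2·202000/1000) = √(19.6 + 404) = 20.6 m/s.

v₂ ≈ 20.6 m/s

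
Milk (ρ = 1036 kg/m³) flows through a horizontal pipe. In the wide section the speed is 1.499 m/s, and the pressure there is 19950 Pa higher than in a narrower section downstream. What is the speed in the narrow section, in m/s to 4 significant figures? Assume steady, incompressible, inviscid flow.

v₂ ≈ 6.384 m/s

Horizontal Bernoulli: P₁ + ½ρv₁² = P₂ + ½ρv₂², so v₂² = v₁² + 2(P₁ − P₂)/ρ.
v₂ = √(1.499² + 2·19950/1036) = √(2.247 + 38.51) = 6.384 m/s.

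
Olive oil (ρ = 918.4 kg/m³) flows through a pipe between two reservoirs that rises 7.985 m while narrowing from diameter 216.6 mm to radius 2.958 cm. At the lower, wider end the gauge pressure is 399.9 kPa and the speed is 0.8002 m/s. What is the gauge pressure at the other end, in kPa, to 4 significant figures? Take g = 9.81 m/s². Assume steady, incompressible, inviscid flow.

The volume flow rate is constant, so v₂ = (A₁/A₂)v₁ = (368.5/27.49)·0.8002 = 10.73 m/s.
Applying Bernoulli between the two ends and solving for P₂: P₂ = P₁ + ½ρ(v₁² − v₂²) − ρgΔh.
P₂ = 399900 + ½·918.4·(0.8002² − 10.73²) − 918.4·9.81·(+7.985) = 399900 + (-52540) − (71940) = 275400 Pa.

P₂ ≈ 275.4 kPa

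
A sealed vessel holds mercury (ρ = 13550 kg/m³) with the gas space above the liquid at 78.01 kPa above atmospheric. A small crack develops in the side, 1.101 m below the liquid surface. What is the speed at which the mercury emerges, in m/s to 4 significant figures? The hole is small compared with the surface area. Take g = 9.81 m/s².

v ≈ 5.755 m/s

Take point 1 at the surface (v₁ ≈ 0) and point 2 at the hole (at atmospheric pressure). Bernoulli: P₁ + ρg h = P_atm + ½ρv₂².
With P₁ − P_atm = 78010 Pa, v₂ = √(2gh + 2ΔP/ρ) = √(2·9.81·1.101 + 2·78010/13550) = 5.755 m/s.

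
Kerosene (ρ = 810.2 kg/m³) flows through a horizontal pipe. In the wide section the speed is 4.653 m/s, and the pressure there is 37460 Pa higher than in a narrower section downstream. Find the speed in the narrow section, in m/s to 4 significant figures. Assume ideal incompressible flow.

With h₁ = h₂, rearranging Bernoulli gives v₂ = √(v₁² + 2ΔP/ρ).
v₂ = √(4.653² + 2·37460/810.2) = √(21.65 + 92.47) = 10.68 m/s.

v₂ ≈ 10.68 m/s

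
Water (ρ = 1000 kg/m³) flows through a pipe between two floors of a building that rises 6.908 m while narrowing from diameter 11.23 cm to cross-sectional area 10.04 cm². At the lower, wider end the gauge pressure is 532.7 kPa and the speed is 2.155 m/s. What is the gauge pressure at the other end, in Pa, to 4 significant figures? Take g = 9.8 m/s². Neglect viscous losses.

Continuity gives A₁v₁ = A₂v₂, so v₂ = (99.05 cm²)/(10.04 cm²) × 2.155 m/s = 21.26 m/s.
Applying Bernoulli between the two ends and solving for P₂: P₂ = P₁ + ½ρ(v₁² − v₂²) − ρgΔh.
P₂ = 532700 + ½·1000·(2.155² − 21.26²) − 1000·9.8·(+6.908) = 532700 + (-223700) − (67700) = 241300 Pa.

P₂ ≈ 241300 Pa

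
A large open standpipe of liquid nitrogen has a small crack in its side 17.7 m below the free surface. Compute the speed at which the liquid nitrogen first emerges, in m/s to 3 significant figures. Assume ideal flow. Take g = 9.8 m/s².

With the surface at rest and both surface and jet at atmospheric pressure, Bernoulli gives ρg h = ½ρv², so v = √(2gh) = √(2·9.8·17.7) = 18.6 m/s.

18.6 m/s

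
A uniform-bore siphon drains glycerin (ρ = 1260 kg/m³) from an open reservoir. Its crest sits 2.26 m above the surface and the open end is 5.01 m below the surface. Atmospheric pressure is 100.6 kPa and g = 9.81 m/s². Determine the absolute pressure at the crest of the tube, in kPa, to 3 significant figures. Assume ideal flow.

The outlet speed comes from Torricelli: v = √(2g·5.01) = 9.91 m/s.
Continuity keeps v the same throughout the tube; from surface to crest, P_atm + 0 = P_top + ½ρv² + ρg·h_top.
P_top = 100600 − ½·1260·9.91² − 1260·9.81·2.26 = 10700 Pa.

P_top ≈ 10.7 kPa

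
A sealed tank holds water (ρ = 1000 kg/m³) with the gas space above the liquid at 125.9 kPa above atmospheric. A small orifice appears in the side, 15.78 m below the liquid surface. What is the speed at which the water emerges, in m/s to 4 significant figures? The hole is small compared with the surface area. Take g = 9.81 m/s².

Take point 1 at the surface (v₁ ≈ 0) and point 2 at the hole (at atmospheric pressure). Bernoulli: P₁ + ρg h = P_atm + ½ρv₂².
With P₁ − P_atm = 125900 Pa, v₂ = √(2gh + 2ΔP/ρ) = √(2·9.81·15.78 + 2·125900/1000) = 23.69 m/s.

v ≈ 23.69 m/s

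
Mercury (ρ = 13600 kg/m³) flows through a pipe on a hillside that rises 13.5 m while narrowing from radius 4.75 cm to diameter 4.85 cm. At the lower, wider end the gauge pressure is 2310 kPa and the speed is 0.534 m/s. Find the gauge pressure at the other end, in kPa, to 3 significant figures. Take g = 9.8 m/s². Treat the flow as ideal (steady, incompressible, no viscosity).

Continuity gives A₁v₁ = A₂v₂, so v₂ = (70.9 cm²)/(18.5 cm²) × 0.534 m/s = 2.05 m/s.
Bernoulli: P₁ + ½ρv₁² + ρg h₁ = P₂ + ½ρv₂² + ρg h₂, so P₂ = P₁ + ½ρ(v₁² − v₂²) − ρg(h₂ − h₁).
P₂ = 2310000 + ½·13600·(0.534² − 2.05²) − 13600·9.8·(+13.5) = 2310000 + (-26600) − (1800000) = 484000 Pa.

P₂ ≈ 484 kPa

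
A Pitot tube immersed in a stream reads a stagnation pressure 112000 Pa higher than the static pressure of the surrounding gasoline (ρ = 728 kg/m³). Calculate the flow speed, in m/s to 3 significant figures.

v ≈ 17.5 m/s

At the stagnation point the flow is brought to rest, so Bernoulli gives P_stag − P_static = ½ρv².
v = √(2ΔP/ρ) = √(2·112000/728) = 17.5 m/s.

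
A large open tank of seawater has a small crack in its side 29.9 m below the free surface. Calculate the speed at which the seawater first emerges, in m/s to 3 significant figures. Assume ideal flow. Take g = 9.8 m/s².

24.2 m/s

The surface is effectively still and both ends are open, so ½v² = gh and v = √(2·9.8·29.9) = 24.2 m/s.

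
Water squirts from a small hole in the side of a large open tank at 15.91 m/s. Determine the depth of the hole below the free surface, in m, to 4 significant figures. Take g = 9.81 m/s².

h ≈ 12.90 m

Inverting v = √(2gh) gives h = v² / 2g.
h = 15.91²/(2·9.81) = 253.1/19.62 = 12.90 m.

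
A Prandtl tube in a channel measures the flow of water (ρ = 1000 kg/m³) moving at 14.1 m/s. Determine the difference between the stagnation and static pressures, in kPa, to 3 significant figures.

The dynamic pressure equals the rise in static pressure at the stagnation point: ΔP = ½ρv².
ΔP = ½·1000·14.1² = 99400 Pa.

ΔP ≈ 99.4 kPa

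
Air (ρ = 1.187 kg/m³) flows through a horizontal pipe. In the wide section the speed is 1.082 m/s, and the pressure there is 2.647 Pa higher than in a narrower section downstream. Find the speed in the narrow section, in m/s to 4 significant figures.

Horizontal Bernoulli: P₁ + ½ρv₁² = P₂ + ½ρv₂², so v₂² = v₁² + 2(P₁ − P₂)/ρ.
v₂ = √(1.082² + 2·2.647/1.187) = √(1.171 + 4.460) = 2.373 m/s.

v₂ = 2.373 m/s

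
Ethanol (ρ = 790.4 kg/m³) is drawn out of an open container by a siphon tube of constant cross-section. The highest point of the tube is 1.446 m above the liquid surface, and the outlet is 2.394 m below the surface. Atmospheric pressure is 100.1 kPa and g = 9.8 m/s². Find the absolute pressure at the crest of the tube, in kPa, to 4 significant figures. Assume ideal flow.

P_top = 70.36 kPa

The outlet speed comes from Torricelli: v = √(2g·2.394) = 6.850 m/s.
With constant cross-section the crest speed equals v; applying Bernoulli from the surface up to the crest, P_top = P_atm − ½ρv² − ρg·h_top.
P_top = 100100 − ½·790.4·6.850² − 790.4·9.8·1.446 = 70360 Pa.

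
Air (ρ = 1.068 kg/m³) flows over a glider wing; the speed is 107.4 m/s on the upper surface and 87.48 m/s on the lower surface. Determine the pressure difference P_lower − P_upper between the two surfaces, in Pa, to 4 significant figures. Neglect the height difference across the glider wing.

ΔP ≈ 2073 Pa

The pressure is lower where the speed is higher: ΔP = ½ρ(v_up² − v_low²).
ΔP = ½·1.068·(107.4² − 87.48²) = 2073 Pa.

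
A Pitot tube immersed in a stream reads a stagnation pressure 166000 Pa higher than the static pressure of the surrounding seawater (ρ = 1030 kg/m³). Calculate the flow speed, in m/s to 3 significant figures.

The dynamic pressure equals the rise in static pressure at the stagnation point: ΔP = ½ρv².
v = √(2ΔP/ρ) = √(2·166000/1030) = 18.0 m/s.

18.0 m/s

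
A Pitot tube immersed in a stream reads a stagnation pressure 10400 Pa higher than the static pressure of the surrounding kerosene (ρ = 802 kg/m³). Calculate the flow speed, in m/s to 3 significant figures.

At the stagnation point the flow is brought to rest, so Bernoulli gives P_stag − P_static = ½ρv².
v = √(2ΔP/ρ) = √(2·10400/802) = 5.09 m/s.

5.09 m/s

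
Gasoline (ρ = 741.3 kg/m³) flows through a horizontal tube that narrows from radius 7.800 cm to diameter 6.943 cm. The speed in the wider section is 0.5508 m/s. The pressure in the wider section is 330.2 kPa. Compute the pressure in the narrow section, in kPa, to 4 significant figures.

Mass conservation (A₁v₁ = A₂v₂) gives v₂ = 0.5508 × 191.1/37.86 = 2.781 m/s.
Along the horizontal streamline, P + ½ρv² is constant.
P₂ = P₁ − ½ρ(v₂² − v₁²) = 330200 − ½·741.3·(2.781² − 0.5508²) = 330200 − 2753 = 327400 Pa.

P₂ ≈ 327.4 kPa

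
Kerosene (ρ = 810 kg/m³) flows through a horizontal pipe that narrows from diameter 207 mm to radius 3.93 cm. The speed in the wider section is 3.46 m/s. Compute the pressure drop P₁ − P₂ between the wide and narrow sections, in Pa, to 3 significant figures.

The volume flow rate is constant, so v₂ = (A₁/A₂)v₁ = (337/48.5)·3.46 = 24.0 m/s.
Along the horizontal streamline, P + ½ρv² is constant.
P₁ − P₂ = ½·810·(24.0² − 3.46²) = ½·810·564 = 228000 Pa.

ΔP ≈ 228000 Pa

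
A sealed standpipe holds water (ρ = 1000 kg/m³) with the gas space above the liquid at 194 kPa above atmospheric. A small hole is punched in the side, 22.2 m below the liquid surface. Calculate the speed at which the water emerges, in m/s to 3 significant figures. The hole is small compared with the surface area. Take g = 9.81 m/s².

v ≈ 28.7 m/s

Take point 1 at the surface (v₁ ≈ 0) and point 2 at the hole (at atmospheric pressure). Bernoulli: P₁ + ρg h = P_atm + ½ρv₂².
With P₁ − P_atm = 194000 Pa, v₂ = √(2gh + 2ΔP/ρ) = √(2·9.81·22.2 + 2·194000/1000) = 28.7 m/s.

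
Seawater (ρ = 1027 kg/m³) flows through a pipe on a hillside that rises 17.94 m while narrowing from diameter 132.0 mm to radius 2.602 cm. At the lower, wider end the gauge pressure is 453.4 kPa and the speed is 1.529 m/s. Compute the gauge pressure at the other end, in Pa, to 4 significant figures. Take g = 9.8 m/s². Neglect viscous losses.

P₂ = 224300 Pa

The volume flow rate is constant, so v₂ = (A₁/A₂)v₁ = (136.8/21.27)·1.529 = 9.837 m/s.
Energy conservation along the streamline gives P₂ = P₁ − ½ρ(v₂² − v₁²) − ρg(h₂ − h₁).
P₂ = 453400 + ½·1027·(1.529² − 9.837²) − 1027·9.8·(+17.94) = 453400 + (-48490) − (180600) = 224300 Pa.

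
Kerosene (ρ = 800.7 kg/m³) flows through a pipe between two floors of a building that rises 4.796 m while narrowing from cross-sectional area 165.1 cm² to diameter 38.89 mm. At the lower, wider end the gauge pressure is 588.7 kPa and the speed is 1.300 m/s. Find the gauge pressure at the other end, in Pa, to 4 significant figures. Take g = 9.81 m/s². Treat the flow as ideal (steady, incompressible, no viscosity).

421000 Pa

The volume flow rate is constant, so v₂ = (A₁/A₂)v₁ = (165.1/11.88)·1.300 = 18.07 m/s.
Applying Bernoulli between the two ends and solving for P₂: P₂ = P₁ + ½ρ(v₁² − v₂²) − ρgΔh.
P₂ = 588700 + ½·800.7·(1.300² − 18.07²) − 800.7·9.81·(+4.796) = 588700 + (-130000) − (37670) = 421000 Pa.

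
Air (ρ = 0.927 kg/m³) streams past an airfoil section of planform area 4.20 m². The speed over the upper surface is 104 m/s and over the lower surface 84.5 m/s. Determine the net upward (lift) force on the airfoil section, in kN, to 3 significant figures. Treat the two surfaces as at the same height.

The faster flow above has the lower pressure; Bernoulli (same height) gives ΔP = ½ρ(v_up² − v_low²).
ΔP = ½·0.927·(104² − 84.5²) = 1700 Pa.
Lift = ΔP · A = 1700 × 4.20 = 7160 N.

F ≈ 7.16 kN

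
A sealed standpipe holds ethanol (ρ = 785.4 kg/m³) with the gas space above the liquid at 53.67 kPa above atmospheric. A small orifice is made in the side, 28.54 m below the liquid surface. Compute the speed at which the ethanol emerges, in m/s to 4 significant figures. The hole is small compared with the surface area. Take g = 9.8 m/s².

26.38 m/s

Take point 1 at the surface (v₁ ≈ 0) and point 2 at the hole (at atmospheric pressure). Bernoulli: P₁ + ρg h = P_atm + ½ρv₂².
With P₁ − P_atm = 53670 Pa, v₂ = √(2gh + 2ΔP/ρ) = √(2·9.8·28.54 + 2·53670/785.4) = 26.38 m/s.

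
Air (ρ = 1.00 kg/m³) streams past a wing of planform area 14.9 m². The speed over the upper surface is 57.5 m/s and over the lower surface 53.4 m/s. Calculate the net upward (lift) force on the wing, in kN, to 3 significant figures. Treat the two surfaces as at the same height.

The faster flow above has the lower pressure; Bernoulli (same height) gives ΔP = ½ρ(v_up² − v_low²).
ΔP = ½·1.00·(57.5² − 53.4²) = 227 Pa.
Lift = ΔP · A = 227 × 14.9 = 3390 N.

3.39 kN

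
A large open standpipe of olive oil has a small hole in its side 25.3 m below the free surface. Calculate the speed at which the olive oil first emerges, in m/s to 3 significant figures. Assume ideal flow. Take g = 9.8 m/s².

Bernoulli from surface to hole (P equal, v_surface ≈ 0): v = √(2gh) = √(2×9.8×25.3) = 22.3 m/s.

v ≈ 22.3 m/s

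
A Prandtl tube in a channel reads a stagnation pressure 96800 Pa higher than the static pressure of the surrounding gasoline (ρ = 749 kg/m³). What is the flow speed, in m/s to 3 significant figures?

Bernoulli between the free stream and the stagnation point: ½ρv² = P_stag − P_static.
v = √(2ΔP/ρ) = √(2·96800/749) = 16.1 m/s.

16.1 m/s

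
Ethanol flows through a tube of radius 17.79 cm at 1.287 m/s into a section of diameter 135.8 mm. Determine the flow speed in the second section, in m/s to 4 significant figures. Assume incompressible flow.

By continuity, v₂ = v₁·A₁/A₂ = 1.287·(994.3/144.8) = 8.835 m/s.

v₂ ≈ 8.835 m/s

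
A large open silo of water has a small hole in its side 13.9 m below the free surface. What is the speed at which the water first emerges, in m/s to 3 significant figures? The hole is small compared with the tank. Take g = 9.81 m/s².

With the surface at rest and both surface and jet at atmospheric pressure, Bernoulli gives ρg h = ½ρv², so v = √(2gh) = √(2·9.81·13.9) = 16.5 m/s.

16.5 m/s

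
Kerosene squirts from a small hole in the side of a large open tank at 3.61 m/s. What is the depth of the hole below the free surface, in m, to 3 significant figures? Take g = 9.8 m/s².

h = 0.665 m

Inverting v = √(2gh) gives h = v² / 2g.
h = 3.61²/(2·9.8) = 13.0/19.60 = 0.665 m.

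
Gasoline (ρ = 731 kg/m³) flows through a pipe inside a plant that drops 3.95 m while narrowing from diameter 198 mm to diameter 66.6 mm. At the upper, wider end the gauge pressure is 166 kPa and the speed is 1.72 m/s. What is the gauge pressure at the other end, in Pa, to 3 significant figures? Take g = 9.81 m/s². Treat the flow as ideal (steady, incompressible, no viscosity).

Mass conservation (A₁v₁ = A₂v₂) gives v₂ = 1.72 × 308/34.8 = 15.2 m/s.
Energy conservation along the streamline gives P₂ = P₁ − ½ρ(v₂² − v₁²) − ρg(h₂ − h₁).
P₂ = 166000 + ½·731·(1.72² − 15.2²) − 731·9.81·(−3.95) = 166000 + (-83400) − (-28300) = 111000 Pa.

P₂ = 111000 Pa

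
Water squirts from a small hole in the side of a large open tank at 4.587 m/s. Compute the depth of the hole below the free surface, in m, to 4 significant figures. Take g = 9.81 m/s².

h = 1.072 m

For a small hole in a large open tank, ½v² = gh, giving h = v²/(2g).
h = 4.587²/(2·9.81) = 21.04/19.62 = 1.072 m.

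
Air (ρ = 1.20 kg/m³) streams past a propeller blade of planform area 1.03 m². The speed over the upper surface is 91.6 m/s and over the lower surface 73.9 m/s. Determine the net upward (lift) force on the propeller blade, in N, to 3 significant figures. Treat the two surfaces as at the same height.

With equal heights on the two surfaces, Bernoulli gives P_lower − P_upper = ½ρ(v_upper² − v_lower²).
ΔP = ½·1.20·(91.6² − 73.9²) = 1760 Pa.
Lift = ΔP · A = 1760 × 1.03 = 1810 N.

1810 N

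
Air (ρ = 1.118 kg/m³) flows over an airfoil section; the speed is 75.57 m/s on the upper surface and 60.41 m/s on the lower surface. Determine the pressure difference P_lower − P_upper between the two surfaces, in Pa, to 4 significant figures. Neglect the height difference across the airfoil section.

Bernoulli (same height): P_lower − P_upper = ½ρ(v_upper² − v_lower²).
ΔP = ½·1.118·(75.57² − 60.41²) = 1152 Pa.

1152 Pa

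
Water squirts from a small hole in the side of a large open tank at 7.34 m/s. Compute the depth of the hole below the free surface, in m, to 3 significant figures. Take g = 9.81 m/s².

2.75 m

Torricelli: v = √(2gh), so h = v²/(2g).
h = 7.34²/(2·9.81) = 53.9/19.62 = 2.75 m.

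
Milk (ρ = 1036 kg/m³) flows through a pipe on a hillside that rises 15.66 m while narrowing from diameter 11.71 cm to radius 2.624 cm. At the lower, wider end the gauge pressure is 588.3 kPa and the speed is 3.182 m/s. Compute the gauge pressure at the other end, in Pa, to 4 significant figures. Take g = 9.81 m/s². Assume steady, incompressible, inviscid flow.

Continuity gives A₁v₁ = A₂v₂, so v₂ = (107.7 cm²)/(21.63 cm²) × 3.182 m/s = 15.84 m/s.
Applying Bernoulli between the two ends and solving for P₂: P₂ = P₁ + ½ρ(v₁² − v₂²) − ρgΔh.
P₂ = 588300 + ½·1036·(3.182² − 15.84²) − 1036·9.81·(+15.66) = 588300 + (-124800) − (159200) = 304400 Pa.

P₂ ≈ 304400 Pa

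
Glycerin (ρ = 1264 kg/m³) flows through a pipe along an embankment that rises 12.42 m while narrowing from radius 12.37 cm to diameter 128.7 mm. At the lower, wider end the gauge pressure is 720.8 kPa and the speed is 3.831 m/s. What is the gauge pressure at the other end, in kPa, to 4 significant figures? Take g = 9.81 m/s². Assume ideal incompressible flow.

P₂ ≈ 449.4 kPa

By continuity, v₂ = v₁·A₁/A₂ = 3.831·(480.7/130.1) = 14.16 m/s.
Energy conservation along the streamline gives P₂ = P₁ − ½ρ(v₂² − v₁²) − ρg(h₂ − h₁).
P₂ = 720800 + ½·1264·(3.831² − 14.16²) − 1264·9.81·(+12.42) = 720800 + (-117400) − (154000) = 449400 Pa.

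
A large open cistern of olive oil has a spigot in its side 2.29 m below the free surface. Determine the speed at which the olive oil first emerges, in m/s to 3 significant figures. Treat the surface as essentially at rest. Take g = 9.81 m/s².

6.70 m/s

Bernoulli from surface to hole (P equal, v_surface ≈ 0): v = √(2gh) = √(2×9.81×2.29) = 6.70 m/s.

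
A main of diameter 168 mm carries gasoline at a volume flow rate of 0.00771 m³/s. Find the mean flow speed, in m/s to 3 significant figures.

Q = 0.00771 m³/s = 0.00771 m³/s.
v = Q/A = 0.00771 / 0.0222 = 0.348 m/s.

v ≈ 0.348 m/s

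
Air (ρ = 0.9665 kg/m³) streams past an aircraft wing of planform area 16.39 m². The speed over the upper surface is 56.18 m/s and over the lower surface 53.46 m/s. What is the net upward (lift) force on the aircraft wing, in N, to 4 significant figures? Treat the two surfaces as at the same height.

F = 2362 N

The faster flow above has the lower pressure; Bernoulli (same height) gives ΔP = ½ρ(v_up² − v_low²).
ΔP = ½·0.9665·(56.18² − 53.46²) = 144.1 Pa.
Lift = ΔP · A = 144.1 × 16.39 = 2362 N.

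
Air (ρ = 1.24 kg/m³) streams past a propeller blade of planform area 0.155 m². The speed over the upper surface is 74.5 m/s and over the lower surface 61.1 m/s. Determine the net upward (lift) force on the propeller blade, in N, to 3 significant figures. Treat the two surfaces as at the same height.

The faster flow above has the lower pressure; Bernoulli (same height) gives ΔP = ½ρ(v_up² − v_low²).
ΔP = ½·1.24·(74.5² − 61.1²) = 1130 Pa.
Lift = ΔP · A = 1130 × 0.155 = 175 N.

175 N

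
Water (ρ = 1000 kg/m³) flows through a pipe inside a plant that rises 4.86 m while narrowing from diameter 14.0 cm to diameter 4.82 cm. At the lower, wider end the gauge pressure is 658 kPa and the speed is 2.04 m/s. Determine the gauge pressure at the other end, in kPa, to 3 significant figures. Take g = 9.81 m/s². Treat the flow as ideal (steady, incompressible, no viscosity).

Mass conservation (A₁v₁ = A₂v₂) gives v₂ = 2.04 × 154/18.2 = 17.2 m/s.
Bernoulli: P₁ + ½ρv₁² + ρg h₁ = P₂ + ½ρv₂² + ρg h₂, so P₂ = P₁ + ½ρ(v₁² − v₂²) − ρg(h₂ − h₁).
P₂ = 658000 + ½·1000·(2.04² − 17.2²) − 1000·9.81·(+4.86) = 658000 + (-146000) − (47700) = 464000 Pa.

P₂ ≈ 464 kPa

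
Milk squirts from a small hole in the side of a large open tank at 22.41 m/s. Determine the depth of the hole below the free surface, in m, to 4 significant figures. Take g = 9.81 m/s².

Torricelli: v = √(2gh), so h = v²/(2g).
h = 22.41²/(2·9.81) = 502.2/19.62 = 25.60 m.

h = 25.60 m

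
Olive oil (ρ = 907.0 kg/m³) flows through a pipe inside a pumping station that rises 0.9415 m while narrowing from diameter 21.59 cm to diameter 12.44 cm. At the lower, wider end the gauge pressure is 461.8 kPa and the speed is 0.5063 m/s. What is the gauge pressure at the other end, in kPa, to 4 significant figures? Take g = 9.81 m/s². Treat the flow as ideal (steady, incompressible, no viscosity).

Continuity gives A₁v₁ = A₂v₂, so v₂ = (366.1 cm²)/(121.5 cm²) × 0.5063 m/s = 1.525 m/s.
Energy conservation along the streamline gives P₂ = P₁ − ½ρ(v₂² − v₁²) − ρg(h₂ − h₁).
P₂ = 461800 + ½·907.0·(0.5063² − 1.525²) − 907.0·9.81·(+0.9415) = 461800 + (-938.4) − (8377) = 452500 Pa.

452.5 kPa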